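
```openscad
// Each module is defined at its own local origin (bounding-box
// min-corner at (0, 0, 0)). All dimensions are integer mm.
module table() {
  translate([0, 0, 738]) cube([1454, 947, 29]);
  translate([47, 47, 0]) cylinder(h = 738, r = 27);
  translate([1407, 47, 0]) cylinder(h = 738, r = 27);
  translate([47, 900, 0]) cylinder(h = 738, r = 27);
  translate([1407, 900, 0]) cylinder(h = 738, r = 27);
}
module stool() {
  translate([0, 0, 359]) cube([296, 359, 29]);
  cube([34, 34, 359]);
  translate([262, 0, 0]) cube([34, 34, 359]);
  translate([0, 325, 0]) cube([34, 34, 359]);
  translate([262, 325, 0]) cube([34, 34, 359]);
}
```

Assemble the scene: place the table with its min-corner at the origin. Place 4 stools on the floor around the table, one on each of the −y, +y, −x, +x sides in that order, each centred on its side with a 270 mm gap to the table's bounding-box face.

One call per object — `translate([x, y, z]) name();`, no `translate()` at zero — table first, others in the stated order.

table();
translate([579, -629, 0]) stool();
translate([579, 1217, 0]) stool();
translate([-566, 294, 0]) stool();
translate([1724, 294, 0]) stool();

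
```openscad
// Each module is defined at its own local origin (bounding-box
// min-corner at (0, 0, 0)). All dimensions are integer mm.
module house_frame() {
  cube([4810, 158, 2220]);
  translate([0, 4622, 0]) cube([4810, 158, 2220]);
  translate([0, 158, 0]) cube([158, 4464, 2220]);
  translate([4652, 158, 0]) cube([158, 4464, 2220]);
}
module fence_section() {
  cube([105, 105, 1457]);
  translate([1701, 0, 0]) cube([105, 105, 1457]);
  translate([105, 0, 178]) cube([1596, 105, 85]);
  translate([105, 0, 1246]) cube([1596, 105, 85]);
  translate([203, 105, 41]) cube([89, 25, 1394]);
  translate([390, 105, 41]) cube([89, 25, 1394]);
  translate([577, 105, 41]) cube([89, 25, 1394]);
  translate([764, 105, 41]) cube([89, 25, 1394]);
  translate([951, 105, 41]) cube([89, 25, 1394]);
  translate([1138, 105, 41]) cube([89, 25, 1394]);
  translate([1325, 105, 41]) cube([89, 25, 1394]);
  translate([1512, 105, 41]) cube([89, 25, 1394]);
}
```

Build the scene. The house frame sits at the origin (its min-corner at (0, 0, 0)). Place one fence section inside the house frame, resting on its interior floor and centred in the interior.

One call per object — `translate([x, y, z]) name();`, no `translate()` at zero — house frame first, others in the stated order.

house_frame();
translate([1502, 2325, 0]) fence_section();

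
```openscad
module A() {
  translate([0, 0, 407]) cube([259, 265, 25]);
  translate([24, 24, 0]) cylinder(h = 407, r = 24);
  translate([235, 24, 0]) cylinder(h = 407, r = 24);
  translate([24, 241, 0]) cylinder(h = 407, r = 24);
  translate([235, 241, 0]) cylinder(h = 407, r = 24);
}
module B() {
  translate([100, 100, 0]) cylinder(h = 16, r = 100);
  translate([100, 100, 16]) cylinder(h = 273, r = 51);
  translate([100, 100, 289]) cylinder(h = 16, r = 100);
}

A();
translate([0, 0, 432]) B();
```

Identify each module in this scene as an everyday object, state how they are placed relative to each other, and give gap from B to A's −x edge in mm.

The spool's min-x is at 0; the stool's min-x is 0; gap = 0 mm.

A is a stool. B is a spool. The spool is on top of the stool. The gap from the spool to the stool's −x edge is 0 mm.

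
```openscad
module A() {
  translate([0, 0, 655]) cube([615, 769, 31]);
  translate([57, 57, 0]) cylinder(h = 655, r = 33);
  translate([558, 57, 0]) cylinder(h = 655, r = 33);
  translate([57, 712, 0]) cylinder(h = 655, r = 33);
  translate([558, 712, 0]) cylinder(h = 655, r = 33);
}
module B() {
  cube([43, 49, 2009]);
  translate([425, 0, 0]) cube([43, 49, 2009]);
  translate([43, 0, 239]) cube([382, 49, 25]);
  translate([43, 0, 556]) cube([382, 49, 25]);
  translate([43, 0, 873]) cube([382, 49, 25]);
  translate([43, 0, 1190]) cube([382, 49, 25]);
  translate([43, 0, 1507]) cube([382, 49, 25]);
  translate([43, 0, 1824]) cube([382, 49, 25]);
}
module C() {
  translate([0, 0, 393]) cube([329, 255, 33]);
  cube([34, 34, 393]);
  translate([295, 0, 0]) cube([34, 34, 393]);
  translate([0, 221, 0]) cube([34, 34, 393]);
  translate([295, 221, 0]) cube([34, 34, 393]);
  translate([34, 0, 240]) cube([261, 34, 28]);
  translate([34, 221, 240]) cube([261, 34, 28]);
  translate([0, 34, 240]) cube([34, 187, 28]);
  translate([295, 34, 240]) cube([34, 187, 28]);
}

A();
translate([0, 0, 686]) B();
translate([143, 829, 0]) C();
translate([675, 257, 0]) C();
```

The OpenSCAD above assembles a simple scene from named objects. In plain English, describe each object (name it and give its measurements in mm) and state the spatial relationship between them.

A is a table with a 615×769 mm rectangular top, 31 mm thick, top surface at z = 686 mm, supported by four round legs of 66 mm diameter, each leg's bounding box inset 24 mm from the nearest pair of top edges, running from the floor.

B is a straight ladder. Two 43×49 mm vertical rails, 2009 mm tall, stand 468 mm apart (outside-to-outside) with their front faces coplanar on the −y side. 6 rungs, each 49 mm deep and 25 mm tall, span between the inner faces of the rails, front faces flush with the rails. The lowest rung's underside is at z = 239 mm and rungs are spaced 317 mm apart (underside to underside).

C is a four-legged stool. The seat is 329×255 mm, 33 mm thick, top at z = 426 mm. It stands on four square legs, each 34×34 mm in cross-section, from z = 0 to the seat underside, each flush with a corner of the seat. Four stretchers, 34 mm wide and 28 mm tall, connect adjacent legs with their undersides at z = 240 mm, each running between the inner faces of the legs it joins and aligned with the legs' outer faces on the other axis.

The ladder is on top of the table. Two stools sit around the table at the +y, +x sides.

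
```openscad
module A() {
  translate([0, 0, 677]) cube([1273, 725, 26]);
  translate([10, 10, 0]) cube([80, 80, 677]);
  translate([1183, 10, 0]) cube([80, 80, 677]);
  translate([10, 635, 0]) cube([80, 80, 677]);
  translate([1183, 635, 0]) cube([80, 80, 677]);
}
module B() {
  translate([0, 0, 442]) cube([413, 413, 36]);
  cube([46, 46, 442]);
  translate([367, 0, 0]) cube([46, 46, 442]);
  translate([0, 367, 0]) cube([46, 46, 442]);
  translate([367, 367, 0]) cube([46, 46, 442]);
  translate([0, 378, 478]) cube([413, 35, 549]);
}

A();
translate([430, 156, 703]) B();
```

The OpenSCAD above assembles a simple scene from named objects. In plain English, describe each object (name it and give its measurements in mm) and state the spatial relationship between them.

A is a rectangular dining table. The top is 1273×725×26 mm with its upper surface at z = 703 mm. It stands on four 80×80 mm square legs, each inset 10 mm from the nearest pair of top edges, running from the floor to the underside of the top.

B is a chair. The seat is a 413×413×36 mm slab with its top at z = 478 mm, on four 46×46 mm corner legs (flush with the seat edges, standing on z = 0). A flat backrest 35 mm thick, 549 mm tall, spans the full seat width and rises from the seat top along its +y edge, rear face flush with the rear of the seat.

The chair is on top of the table, centred.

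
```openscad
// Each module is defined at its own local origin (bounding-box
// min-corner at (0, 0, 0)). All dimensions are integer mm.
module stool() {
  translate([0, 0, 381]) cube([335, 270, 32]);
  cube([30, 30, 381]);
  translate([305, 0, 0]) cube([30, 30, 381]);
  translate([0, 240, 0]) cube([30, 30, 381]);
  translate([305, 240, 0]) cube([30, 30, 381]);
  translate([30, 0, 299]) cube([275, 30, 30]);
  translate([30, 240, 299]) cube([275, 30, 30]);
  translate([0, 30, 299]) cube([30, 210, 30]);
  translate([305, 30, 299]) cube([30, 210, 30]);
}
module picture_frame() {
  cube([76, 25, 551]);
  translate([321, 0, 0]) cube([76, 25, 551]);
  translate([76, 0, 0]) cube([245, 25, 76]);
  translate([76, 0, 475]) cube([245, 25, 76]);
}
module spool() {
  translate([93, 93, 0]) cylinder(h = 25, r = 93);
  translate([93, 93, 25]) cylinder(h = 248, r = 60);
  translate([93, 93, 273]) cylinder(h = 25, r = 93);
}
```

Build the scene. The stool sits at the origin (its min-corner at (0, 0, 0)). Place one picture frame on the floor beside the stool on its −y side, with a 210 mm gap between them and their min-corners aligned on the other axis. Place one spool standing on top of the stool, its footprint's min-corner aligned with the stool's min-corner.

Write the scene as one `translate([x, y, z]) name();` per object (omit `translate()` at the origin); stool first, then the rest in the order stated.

stool();
translate([0, -235, 0]) picture_frame();
translate([0, 0, 413]) spool();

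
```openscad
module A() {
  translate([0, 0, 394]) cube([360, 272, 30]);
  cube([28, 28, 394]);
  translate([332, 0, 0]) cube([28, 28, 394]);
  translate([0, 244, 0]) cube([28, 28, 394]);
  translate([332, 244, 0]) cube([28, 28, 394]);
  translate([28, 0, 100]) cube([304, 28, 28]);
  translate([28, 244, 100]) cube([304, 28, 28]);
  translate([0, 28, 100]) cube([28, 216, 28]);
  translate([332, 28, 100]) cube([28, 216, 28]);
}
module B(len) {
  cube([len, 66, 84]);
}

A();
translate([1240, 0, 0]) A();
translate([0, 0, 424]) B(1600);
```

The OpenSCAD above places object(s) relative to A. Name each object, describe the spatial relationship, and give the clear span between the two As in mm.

A is a stool. B is a beam. A beam spans the tops of two stools. The clear span between the two stools is 880 mm.

Second stool starts at x = 1240; first ends at x = 360; clear span = 1240 − 360 = 880 mm.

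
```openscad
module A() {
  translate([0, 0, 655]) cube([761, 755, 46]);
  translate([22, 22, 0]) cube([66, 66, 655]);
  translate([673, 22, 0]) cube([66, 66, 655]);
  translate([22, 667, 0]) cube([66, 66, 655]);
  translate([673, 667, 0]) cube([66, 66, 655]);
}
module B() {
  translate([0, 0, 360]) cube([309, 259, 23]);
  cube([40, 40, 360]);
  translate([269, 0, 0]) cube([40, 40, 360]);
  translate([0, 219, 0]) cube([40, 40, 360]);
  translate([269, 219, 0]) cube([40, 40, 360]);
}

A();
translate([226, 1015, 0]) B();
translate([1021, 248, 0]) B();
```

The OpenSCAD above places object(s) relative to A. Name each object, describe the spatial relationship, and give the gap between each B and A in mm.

A is a table. B is a stool. Two stools sit around the table at the +y, +x sides. The gap between each stool and the table is 260 mm.

Each stool's nearest face is 260 mm from the table's bounding box.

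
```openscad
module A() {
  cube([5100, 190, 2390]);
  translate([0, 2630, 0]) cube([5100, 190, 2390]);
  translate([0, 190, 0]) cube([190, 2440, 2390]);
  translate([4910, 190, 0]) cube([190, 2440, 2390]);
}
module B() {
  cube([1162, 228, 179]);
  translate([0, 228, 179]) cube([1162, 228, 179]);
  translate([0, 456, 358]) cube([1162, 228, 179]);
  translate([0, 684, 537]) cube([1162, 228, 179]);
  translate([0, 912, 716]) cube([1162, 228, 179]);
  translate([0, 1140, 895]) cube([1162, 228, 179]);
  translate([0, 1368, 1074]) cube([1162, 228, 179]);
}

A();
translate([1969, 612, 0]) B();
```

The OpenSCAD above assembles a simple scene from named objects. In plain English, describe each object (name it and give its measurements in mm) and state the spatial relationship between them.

A is the wall frame of a small rectangular building: four walls, each 2390 mm tall and 190 mm thick, enclosing a footprint 5100 mm (x) by 2820 mm (y) outside-to-outside, with no floor or roof. The front and back walls (the −y and +y sides) span the full width; the two side walls fit between them.

B is a straight staircase of 7 solid steps. Each step is 1162 mm wide (x), 228 mm deep (y, the going) and 179 mm tall (the rise). The first step rests on the floor; each subsequent step sits one going further in +y and one rise higher in +z, directly behind and above the previous step with no overlap.

The staircase sits inside the house frame, centred.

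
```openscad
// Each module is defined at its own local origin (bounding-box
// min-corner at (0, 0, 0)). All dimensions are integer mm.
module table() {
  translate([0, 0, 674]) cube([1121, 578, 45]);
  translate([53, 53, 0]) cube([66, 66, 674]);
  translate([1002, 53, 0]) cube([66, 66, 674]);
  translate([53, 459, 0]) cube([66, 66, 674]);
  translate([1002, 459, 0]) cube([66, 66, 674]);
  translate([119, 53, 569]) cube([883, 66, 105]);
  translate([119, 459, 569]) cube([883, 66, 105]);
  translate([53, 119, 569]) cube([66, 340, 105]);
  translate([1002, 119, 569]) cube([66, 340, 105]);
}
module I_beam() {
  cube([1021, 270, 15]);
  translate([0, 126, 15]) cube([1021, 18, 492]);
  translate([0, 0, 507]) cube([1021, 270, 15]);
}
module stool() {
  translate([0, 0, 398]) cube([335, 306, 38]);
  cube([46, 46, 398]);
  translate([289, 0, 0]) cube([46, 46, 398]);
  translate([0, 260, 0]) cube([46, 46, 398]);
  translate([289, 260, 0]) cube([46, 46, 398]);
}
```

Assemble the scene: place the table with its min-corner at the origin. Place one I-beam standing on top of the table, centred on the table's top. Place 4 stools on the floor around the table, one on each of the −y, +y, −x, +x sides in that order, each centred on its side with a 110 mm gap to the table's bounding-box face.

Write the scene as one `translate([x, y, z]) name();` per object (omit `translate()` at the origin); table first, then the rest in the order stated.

table();
translate([50, 154, 719]) I_beam();
translate([393, -416, 0]) stool();
translate([393, 688, 0]) stool();
translate([-445, 136, 0]) stool();
translate([1231, 136, 0]) stool();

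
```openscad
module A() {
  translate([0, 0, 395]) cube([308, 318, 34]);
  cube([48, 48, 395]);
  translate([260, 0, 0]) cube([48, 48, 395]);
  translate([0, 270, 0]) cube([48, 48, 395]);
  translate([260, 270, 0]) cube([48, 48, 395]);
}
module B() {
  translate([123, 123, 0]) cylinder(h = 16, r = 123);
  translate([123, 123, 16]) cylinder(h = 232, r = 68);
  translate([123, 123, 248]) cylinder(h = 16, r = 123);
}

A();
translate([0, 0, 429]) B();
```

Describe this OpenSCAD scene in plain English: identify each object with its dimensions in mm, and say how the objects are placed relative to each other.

A is a simple wooden stool: a rectangular seat 308 mm (x) by 318 mm (y), 34 mm thick, top face at z = 429 mm, on four square legs, each 48×48 mm in cross-section. The legs rest on z = 0, each flush with a corner of the seat.

B is a spool: two coaxial disc flanges of radius 123 mm and thickness 16 mm, joined by a core cylinder of radius 68 mm and height 232 mm. The lower flange rests on z = 0 and the three cylinders share a vertical axis.

The spool is on top of the stool.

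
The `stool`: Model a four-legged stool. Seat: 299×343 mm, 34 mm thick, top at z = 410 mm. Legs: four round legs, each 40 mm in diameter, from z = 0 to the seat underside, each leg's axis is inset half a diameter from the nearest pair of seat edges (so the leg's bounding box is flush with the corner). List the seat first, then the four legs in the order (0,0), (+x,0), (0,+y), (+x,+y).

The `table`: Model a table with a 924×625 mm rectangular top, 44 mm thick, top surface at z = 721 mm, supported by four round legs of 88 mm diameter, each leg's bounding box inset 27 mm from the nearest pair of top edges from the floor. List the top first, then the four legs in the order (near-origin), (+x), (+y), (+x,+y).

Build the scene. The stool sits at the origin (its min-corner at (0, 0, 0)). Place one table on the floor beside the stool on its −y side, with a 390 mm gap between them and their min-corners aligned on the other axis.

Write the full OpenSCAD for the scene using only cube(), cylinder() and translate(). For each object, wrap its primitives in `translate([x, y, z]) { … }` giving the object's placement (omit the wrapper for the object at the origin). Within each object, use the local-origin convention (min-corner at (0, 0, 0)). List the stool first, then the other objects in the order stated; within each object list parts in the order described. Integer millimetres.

translate([0, 0, 376]) cube([299, 343, 34]);
translate([20, 20, 0]) cylinder(h = 376, r = 20);
translate([279, 20, 0]) cylinder(h = 376, r = 20);
translate([20, 323, 0]) cylinder(h = 376, r = 20);
translate([279, 323, 0]) cylinder(h = 376, r = 20);
translate([0, -1015, 0]) {
  translate([0, 0, 677]) cube([924, 625, 44]);
  translate([71, 71, 0]) cylinder(h = 677, r = 44);
  translate([853, 71, 0]) cylinder(h = 677, r = 44);
  translate([71, 554, 0]) cylinder(h = 677, r = 44);
  translate([853, 554, 0]) cylinder(h = 677, r = 44);
}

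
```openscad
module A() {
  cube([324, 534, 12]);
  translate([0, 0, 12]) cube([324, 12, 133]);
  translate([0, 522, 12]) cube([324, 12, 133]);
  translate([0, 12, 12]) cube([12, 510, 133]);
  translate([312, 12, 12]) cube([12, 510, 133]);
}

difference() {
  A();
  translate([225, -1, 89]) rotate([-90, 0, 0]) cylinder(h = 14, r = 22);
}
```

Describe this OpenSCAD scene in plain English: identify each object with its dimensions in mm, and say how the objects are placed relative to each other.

A is an open storage box with external size 324×534×145 mm and wall thickness 12 mm (the base is also 12 mm thick). The base covers the whole footprint; the four walls stand on the base, with the y-facing walls full-width and the x-facing walls fitting between their inner faces.

The open box has a circular hole of radius 22 mm through its front wall, centred at (x = 225, z = 89).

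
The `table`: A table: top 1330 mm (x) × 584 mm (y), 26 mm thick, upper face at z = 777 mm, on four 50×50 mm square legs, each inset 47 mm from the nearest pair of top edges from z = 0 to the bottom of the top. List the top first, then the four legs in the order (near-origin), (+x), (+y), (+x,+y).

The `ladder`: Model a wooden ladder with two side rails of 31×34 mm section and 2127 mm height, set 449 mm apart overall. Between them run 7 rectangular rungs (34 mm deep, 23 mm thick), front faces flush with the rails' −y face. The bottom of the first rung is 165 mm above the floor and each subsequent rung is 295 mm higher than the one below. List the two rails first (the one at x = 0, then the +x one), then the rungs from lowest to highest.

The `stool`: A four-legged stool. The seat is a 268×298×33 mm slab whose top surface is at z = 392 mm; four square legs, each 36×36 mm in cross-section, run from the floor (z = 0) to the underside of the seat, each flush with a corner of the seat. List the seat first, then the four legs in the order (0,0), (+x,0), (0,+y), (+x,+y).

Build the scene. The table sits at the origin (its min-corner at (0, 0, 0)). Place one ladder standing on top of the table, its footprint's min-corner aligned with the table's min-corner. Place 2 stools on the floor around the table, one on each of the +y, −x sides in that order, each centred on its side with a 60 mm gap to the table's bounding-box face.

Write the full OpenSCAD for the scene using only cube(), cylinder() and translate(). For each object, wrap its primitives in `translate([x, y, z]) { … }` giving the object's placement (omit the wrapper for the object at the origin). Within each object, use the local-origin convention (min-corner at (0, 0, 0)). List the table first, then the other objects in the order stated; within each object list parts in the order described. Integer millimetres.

translate([0, 0, 751]) cube([1330, 584, 26]);
translate([47, 47, 0]) cube([50, 50, 751]);
translate([1233, 47, 0]) cube([50, 50, 751]);
translate([47, 487, 0]) cube([50, 50, 751]);
translate([1233, 487, 0]) cube([50, 50, 751]);
translate([0, 0, 777]) {
  cube([31, 34, 2127]);
  translate([418, 0, 0]) cube([31, 34, 2127]);
  translate([31, 0, 165]) cube([387, 34, 23]);
  translate([31, 0, 460]) cube([387, 34, 23]);
  translate([31, 0, 755]) cube([387, 34, 23]);
  translate([31, 0, 1050]) cube([387, 34, 23]);
  translate([31, 0, 1345]) cube([387, 34, 23]);
  translate([31, 0, 1640]) cube([387, 34, 23]);
  translate([31, 0, 1935]) cube([387, 34, 23]);
}
translate([531, 644, 0]) {
  translate([0, 0, 359]) cube([268, 298, 33]);
  cube([36, 36, 359]);
  translate([232, 0, 0]) cube([36, 36, 359]);
  translate([0, 262, 0]) cube([36, 36, 359]);
  translate([232, 262, 0]) cube([36, 36, 359]);
}
translate([-328, 143, 0]) {
  translate([0, 0, 359]) cube([268, 298, 33]);
  cube([36, 36, 359]);
  translate([232, 0, 0]) cube([36, 36, 359]);
  translate([0, 262, 0]) cube([36, 36, 359]);
  translate([232, 262, 0]) cube([36, 36, 359]);
}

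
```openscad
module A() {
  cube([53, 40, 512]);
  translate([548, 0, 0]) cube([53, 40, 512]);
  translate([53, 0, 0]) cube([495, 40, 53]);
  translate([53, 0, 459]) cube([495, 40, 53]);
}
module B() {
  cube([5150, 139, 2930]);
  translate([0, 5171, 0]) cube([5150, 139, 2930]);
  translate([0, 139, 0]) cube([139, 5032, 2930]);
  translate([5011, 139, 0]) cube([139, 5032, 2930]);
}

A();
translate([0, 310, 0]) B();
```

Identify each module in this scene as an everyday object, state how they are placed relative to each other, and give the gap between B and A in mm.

A is a picture frame. B is a house frame. The house frame is on the floor beside the picture frame on its +y side. The gap between the house frame and the picture frame is 270 mm.

The house frame's nearest face is 270 mm from the picture frame's +y face.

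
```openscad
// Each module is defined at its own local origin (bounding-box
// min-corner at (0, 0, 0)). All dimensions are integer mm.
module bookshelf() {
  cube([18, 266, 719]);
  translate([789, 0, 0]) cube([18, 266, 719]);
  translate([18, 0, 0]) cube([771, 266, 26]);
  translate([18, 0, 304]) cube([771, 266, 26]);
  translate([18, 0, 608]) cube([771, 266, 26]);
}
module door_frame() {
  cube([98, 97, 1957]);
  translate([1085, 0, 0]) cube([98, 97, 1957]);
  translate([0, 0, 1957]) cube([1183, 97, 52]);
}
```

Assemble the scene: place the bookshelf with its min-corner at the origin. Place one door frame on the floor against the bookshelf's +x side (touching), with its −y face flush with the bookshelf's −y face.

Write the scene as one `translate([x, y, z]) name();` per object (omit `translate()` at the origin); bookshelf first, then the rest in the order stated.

bookshelf();
translate([807, 0, 0]) door_frame();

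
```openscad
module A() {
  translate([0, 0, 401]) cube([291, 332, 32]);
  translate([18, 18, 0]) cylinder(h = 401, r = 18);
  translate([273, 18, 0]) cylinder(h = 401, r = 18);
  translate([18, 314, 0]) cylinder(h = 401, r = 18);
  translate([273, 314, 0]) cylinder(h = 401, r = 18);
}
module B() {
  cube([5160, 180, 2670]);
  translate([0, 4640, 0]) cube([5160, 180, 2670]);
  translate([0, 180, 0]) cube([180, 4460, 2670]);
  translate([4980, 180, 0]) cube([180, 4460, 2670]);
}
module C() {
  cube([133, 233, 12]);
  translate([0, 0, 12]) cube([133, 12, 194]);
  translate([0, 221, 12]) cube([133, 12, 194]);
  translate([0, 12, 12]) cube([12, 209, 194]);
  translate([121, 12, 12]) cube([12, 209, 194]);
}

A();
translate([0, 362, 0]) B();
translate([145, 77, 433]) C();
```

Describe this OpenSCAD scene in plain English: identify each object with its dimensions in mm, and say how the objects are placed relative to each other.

A is a four-legged stool. The seat is a 291×332×32 mm slab whose top surface is at z = 433 mm; four round legs, each 36 mm in diameter, run from the floor (z = 0) to the underside of the seat, each leg's axis is inset half a diameter from the nearest pair of seat edges (so the leg's bounding box is flush with the corner).

B is a box-shaped house frame (walls only): outside footprint 5160×4820 mm, wall height 2670 mm, wall thickness 180 mm. The two y-facing walls run the full x-width; the two x-facing walls fit between the inner faces of the y-facing walls.

C is an open-topped rectangular box: outside dimensions 133×233×206 mm, with a uniform wall and base thickness of 12 mm. The base is a full 133×233 slab on the floor; four walls sit on top of the base. The front and back walls (the −y and +y sides) span the full width; the two side walls fit between them.

The house frame is on the floor beside the stool on its +y side. The open box is on top of the stool.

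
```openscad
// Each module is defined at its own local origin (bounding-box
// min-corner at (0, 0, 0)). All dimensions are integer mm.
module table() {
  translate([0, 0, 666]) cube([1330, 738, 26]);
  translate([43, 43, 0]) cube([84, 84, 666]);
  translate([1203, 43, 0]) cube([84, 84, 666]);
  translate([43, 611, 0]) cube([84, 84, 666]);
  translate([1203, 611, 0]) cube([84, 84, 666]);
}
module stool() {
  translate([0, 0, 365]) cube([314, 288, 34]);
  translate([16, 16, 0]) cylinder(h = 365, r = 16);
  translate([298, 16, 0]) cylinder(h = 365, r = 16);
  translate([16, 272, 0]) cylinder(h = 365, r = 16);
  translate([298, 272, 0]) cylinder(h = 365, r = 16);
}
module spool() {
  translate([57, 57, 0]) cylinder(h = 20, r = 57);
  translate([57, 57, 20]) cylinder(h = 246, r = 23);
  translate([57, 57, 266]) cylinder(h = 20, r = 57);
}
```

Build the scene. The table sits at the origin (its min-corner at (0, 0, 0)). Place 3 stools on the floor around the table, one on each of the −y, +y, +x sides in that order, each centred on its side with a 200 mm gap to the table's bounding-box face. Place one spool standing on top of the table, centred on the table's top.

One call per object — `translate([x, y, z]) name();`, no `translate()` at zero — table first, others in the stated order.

table();
translate([508, -488, 0]) stool();
translate([508, 938, 0]) stool();
translate([1530, 225, 0]) stool();
translate([608, 312, 692]) spool();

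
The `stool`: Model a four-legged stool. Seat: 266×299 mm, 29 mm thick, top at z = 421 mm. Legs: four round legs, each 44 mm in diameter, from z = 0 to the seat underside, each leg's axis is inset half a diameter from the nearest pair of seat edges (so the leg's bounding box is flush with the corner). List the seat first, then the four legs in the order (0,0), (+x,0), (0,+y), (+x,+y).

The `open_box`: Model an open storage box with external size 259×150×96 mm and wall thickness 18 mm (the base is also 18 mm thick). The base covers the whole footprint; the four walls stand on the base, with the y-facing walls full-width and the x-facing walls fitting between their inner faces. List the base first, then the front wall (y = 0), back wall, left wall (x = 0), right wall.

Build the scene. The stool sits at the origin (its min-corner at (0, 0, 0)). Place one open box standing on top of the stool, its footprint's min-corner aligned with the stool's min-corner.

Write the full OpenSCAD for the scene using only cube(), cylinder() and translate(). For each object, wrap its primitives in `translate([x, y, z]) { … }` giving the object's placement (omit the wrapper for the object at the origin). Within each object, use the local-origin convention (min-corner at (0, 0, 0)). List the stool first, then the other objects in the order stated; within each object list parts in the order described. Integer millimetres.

translate([0, 0, 392]) cube([266, 299, 29]);
translate([22, 22, 0]) cylinder(h = 392, r = 22);
translate([244, 22, 0]) cylinder(h = 392, r = 22);
translate([22, 277, 0]) cylinder(h = 392, r = 22);
translate([244, 277, 0]) cylinder(h = 392, r = 22);
translate([0, 0, 421]) {
  cube([259, 150, 18]);
  translate([0, 0, 18]) cube([259, 18, 78]);
  translate([0, 132, 18]) cube([259, 18, 78]);
  translate([0, 18, 18]) cube([18, 114, 78]);
  translate([241, 18, 18]) cube([18, 114, 78]);
}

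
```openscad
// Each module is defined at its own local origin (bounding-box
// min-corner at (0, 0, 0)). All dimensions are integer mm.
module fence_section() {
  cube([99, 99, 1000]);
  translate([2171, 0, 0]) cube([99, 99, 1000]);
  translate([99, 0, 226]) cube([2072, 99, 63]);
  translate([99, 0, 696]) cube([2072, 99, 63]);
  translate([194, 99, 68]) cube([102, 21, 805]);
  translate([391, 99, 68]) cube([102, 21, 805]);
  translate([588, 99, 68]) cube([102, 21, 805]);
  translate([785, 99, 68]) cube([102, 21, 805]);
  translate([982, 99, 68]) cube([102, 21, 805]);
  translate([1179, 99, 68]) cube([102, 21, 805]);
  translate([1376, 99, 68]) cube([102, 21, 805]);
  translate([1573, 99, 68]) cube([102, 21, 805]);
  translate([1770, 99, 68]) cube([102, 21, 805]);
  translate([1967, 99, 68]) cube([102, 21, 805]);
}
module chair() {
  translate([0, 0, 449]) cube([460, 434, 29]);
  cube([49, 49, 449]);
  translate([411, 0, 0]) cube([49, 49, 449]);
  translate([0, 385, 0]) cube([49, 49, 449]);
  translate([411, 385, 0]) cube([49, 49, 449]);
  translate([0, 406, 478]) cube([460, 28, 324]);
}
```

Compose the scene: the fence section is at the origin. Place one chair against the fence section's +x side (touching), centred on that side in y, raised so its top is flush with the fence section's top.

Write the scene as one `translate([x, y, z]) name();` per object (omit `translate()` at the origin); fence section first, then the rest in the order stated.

fence_section();
translate([2270, -157, 198]) chair();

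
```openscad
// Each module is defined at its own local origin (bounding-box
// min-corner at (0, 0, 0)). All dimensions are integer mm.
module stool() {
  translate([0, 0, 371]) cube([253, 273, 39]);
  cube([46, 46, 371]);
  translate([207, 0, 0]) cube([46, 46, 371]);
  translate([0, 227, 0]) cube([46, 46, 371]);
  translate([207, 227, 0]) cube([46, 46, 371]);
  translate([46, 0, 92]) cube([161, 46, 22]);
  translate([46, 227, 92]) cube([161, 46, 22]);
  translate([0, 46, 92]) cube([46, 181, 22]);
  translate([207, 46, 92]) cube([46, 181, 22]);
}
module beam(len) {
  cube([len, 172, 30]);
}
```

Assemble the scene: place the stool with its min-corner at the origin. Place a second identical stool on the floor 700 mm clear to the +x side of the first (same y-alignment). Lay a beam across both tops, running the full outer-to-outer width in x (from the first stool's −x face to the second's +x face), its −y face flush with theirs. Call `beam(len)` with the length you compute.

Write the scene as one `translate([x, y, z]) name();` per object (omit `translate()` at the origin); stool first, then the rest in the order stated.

stool();
translate([953, 0, 0]) stool();
translate([0, 0, 410]) beam(1206);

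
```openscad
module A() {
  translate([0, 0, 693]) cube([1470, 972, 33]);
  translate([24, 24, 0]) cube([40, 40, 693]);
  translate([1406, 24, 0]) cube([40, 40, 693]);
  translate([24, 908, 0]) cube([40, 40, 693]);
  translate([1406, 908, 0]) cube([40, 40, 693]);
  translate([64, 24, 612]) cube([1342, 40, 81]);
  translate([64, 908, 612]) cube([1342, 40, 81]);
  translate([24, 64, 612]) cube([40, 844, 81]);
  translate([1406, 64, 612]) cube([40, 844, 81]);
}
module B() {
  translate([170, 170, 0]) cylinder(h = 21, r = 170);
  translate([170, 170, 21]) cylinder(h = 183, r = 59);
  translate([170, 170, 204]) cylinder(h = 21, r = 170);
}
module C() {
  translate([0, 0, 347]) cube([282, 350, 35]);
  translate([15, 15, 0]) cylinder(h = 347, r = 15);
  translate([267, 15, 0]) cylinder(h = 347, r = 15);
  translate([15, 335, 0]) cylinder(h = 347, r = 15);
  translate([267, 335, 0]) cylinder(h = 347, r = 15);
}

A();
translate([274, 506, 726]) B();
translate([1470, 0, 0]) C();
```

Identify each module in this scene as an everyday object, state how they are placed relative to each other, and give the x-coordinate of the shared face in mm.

A is a table. B is a spool. C is a stool. The spool is on top of the table. The stool is against the table's +x side, with their −y faces flush. The x-coordinate of the shared face is 1470 mm.

The table's +x face and the stool's −x face are both at x = 1470 mm.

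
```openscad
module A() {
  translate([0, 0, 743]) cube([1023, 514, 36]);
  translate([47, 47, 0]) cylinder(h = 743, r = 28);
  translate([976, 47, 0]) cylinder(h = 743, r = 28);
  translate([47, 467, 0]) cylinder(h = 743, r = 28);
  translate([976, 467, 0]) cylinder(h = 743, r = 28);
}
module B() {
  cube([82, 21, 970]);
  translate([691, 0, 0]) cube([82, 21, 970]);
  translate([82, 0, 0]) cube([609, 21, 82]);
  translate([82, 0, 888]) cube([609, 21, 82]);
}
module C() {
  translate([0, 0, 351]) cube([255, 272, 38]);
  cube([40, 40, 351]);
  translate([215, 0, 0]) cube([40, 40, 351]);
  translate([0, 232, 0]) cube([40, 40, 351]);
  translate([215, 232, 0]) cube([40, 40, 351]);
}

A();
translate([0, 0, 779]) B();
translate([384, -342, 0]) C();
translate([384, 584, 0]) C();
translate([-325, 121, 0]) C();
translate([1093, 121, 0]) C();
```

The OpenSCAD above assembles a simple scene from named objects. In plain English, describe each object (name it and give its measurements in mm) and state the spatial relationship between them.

A is a table: top 1023 mm (x) × 514 mm (y), 36 mm thick, upper face at z = 779 mm, on four round legs of 56 mm diameter, each leg's bounding box inset 19 mm from the nearest pair of top edges, running from z = 0 to the bottom of the top.

B is a picture frame with a 609×806 mm rectangular opening (x by z) and a uniform 82 mm border on every side. Frame depth is 21 mm along y. It is built from two vertical stiles running the full outside height and two horizontal rails spanning the gap between the stiles.

C is a four-legged stool. The seat is a 255×272×38 mm slab whose top surface is at z = 389 mm; four square legs, each 40×40 mm in cross-section, run from the floor (z = 0) to the underside of the seat, each flush with a corner of the seat.

The picture frame is on top of the table. Four stools sit around the table at the −y, +y, −x, +x sides.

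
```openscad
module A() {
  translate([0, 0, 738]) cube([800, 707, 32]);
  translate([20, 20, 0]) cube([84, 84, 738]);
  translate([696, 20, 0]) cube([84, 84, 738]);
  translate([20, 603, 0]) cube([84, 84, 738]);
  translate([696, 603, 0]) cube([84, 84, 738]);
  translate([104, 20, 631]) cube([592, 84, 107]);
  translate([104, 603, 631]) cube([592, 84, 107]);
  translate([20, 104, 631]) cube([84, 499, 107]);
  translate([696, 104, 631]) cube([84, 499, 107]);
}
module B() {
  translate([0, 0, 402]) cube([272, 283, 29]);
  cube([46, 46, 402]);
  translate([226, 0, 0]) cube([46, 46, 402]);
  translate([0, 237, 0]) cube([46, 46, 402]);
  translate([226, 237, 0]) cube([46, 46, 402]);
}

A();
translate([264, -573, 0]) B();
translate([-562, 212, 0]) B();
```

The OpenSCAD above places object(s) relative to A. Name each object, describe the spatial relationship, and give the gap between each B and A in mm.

Each stool's nearest face is 290 mm from the table's bounding box.

A is a table. B is a stool. Two stools sit around the table at the −y, −x sides. The gap between each stool and the table is 290 mm.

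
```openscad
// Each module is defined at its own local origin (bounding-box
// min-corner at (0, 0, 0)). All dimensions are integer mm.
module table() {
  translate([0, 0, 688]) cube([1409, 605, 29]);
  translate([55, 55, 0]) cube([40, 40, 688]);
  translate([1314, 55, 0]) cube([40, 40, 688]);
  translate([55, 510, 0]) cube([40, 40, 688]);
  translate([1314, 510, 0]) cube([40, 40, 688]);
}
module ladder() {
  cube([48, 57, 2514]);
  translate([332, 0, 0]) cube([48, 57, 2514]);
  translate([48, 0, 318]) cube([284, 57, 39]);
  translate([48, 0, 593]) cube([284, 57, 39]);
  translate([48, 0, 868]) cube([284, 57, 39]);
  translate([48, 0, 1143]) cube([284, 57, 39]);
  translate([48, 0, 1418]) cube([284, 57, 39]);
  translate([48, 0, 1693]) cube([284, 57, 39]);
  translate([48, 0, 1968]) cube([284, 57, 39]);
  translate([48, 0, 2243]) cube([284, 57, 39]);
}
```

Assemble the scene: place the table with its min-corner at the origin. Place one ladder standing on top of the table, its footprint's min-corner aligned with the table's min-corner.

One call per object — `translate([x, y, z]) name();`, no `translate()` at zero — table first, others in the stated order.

table();
translate([0, 0, 717]) ladder();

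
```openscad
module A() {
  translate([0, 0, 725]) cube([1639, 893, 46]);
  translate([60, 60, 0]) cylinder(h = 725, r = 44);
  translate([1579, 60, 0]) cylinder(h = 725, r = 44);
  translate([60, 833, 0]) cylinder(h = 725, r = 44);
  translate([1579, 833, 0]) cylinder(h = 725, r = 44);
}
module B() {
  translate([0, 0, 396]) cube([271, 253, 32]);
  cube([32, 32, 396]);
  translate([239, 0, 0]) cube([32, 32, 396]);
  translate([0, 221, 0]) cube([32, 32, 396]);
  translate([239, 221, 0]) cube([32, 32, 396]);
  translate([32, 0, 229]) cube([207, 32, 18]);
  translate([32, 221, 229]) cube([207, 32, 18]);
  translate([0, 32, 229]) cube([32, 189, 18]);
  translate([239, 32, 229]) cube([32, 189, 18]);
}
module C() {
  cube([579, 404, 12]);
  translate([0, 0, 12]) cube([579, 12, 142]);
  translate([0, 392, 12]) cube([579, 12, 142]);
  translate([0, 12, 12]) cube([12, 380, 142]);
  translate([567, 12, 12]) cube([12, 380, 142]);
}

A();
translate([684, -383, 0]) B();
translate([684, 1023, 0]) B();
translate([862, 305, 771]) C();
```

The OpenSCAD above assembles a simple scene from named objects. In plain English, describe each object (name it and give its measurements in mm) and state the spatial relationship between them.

A is a rectangular dining table. The top is 1639×893×46 mm with its upper surface at z = 771 mm. It stands on four round legs of 88 mm diameter, each leg's bounding box inset 16 mm from the nearest pair of top edges, running from the floor to the underside of the top.

B is a four-legged stool. The seat is 271×253 mm, 32 mm thick, top at z = 428 mm. It stands on four square legs, each 32×32 mm in cross-section, from z = 0 to the seat underside, each flush with a corner of the seat. Four stretchers, 32 mm wide and 18 mm tall, connect adjacent legs with their undersides at z = 229 mm, each running between the inner faces of the legs it joins and aligned with the legs' outer faces on the other axis.

C is an open storage box with external size 579×404×154 mm and wall thickness 12 mm (the base is also 12 mm thick). The base covers the whole footprint; the four walls stand on the base, with the y-facing walls full-width and the x-facing walls fitting between their inner faces.

Two stools sit around the table at the −y, +y sides. The open box is on top of the table.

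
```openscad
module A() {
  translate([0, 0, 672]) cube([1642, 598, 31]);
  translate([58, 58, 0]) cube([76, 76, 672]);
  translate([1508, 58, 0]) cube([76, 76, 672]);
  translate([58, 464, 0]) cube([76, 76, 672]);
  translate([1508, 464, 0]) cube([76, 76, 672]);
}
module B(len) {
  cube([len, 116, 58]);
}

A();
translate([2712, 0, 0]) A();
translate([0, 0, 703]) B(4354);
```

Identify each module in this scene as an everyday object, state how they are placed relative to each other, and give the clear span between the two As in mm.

A is a table. B is a beam. A beam spans the tops of two tables. The clear span between the two tables is 1070 mm.

Second table starts at x = 2712; first ends at x = 1642; clear span = 2712 − 1642 = 1070 mm.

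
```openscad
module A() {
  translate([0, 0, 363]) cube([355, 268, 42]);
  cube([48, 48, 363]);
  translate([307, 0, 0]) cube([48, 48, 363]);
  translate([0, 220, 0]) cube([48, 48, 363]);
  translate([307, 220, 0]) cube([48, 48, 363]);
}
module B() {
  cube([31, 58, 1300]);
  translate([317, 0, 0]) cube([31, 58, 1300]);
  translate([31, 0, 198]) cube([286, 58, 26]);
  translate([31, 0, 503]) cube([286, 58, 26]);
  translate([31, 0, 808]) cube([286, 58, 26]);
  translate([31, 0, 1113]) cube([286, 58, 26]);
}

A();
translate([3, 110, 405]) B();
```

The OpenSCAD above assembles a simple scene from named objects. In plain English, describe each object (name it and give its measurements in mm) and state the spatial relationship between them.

A is a four-legged stool. The seat is a 355×268×42 mm slab whose top surface is at z = 405 mm; four square legs, each 48×48 mm in cross-section, run from the floor (z = 0) to the underside of the seat, each flush with a corner of the seat.

B is a wooden ladder with two side rails of 31×58 mm section and 1300 mm height, set 348 mm apart overall. Between them run 4 rectangular rungs (58 mm deep, 26 mm thick), front faces flush with the rails' −y face. The bottom of the first rung is 198 mm above the floor and each subsequent rung is 305 mm higher than the one below.

The ladder is on top of the stool.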